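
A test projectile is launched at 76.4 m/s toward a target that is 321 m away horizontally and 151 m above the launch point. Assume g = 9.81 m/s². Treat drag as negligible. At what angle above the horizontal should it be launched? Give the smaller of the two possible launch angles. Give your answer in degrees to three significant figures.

45.6°

Trajectory: y = x tanθ − g x² (1 + tan²θ)/(2v₀²). With x = 321, y = 151, v₀ = 76.4, g = 9.81:
86.59 tan²θ − 321 tanθ + (237.6) = 0.
tanθ = [321 ± √(321² − 4 × 86.59 × (237.6))] / (2 × 86.59) = (321 ± 144.1) / 173.2, giving tanθ = 1.022 or 2.685.
θ = 45.62° or 69.58°; the smaller is 45.62°.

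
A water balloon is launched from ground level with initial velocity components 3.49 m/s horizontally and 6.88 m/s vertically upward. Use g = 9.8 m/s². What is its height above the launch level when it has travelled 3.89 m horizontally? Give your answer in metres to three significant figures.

1.58 m

x = vₓ t ⇒ t = 3.89/3.490 = 1.115 s.
Height: y = v_y0 t − ½ g t² = 6.880 × 1.115 − 4.900 × 1.115² = 7.669 − 6.088 = 1.581 m.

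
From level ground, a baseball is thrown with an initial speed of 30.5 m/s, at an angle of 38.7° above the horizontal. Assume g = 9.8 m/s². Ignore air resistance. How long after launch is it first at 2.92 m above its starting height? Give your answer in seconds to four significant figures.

Components: vₓ = 30.50 cos 38.7° = 23.80 m/s, v_y0 = 30.50 sin 38.7° = 19.07 m/s.
Require v_y0 t − ½ g t² = 2.92, i.e. 4.900 t² − 19.07 t + 2.92 = 0.
Quadratic formula: t = (19.07 ± √306.43) / 9.80 = (19.07 ± 17.51) / 9.80 → t = 0.1597 s or 3.732 s.
The first (ascending) time is 0.1597 s.

0.1597 s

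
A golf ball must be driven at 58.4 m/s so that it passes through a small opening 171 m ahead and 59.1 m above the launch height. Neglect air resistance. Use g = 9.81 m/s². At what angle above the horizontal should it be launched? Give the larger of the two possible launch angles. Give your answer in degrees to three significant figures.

73.4°

Trajectory: y = x tanθ − g x² (1 + tan²θ)/(2v₀²). With x = 171, y = 59.1, v₀ = 58.4, g = 9.81:
42.05 tan²θ − 171 tanθ + (101.2) = 0.
tanθ = [171 ± √(171² − 4 × 42.05 × (101.2))] / (2 × 42.05) = (171 ± 110.6) / 84.11, giving tanθ = 0.7185 or 3.348.
θ = 35.70° or 73.37°; the larger is 73.37°.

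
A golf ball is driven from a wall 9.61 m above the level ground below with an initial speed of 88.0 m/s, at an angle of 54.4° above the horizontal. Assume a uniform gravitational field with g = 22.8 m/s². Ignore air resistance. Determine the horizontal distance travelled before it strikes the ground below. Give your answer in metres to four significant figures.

328.3 m

Components: vₓ = 88.00 cos 54.4° = 51.23 m/s, v_y0 = 88.00 sin 54.4° = 71.55 m/s.
With up positive and y = 0 at the ground: y(t) = 9.61 + (71.55) t − 11.40 t². Setting y = 0 and taking the positive root: t = [71.55 + √(71.55² + 2·22.8·9.61)] / 22.8 = (71.55 + 74.55) / 22.8 = 6.408 s.
Horizontal distance: R = vₓ t = 51.23 × 6.408 = 328.3 m.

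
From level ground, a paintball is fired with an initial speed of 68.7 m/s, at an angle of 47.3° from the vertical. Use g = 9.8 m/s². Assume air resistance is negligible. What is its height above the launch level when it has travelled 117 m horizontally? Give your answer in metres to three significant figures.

81.7 m

Components: vₓ = 68.70 sin 47.3° = 50.49 m/s, v_y0 = 68.70 cos 47.3° = 46.59 m/s.
Time to reach x = 117 m: t = x/vₓ = 117/50.49 = 2.317 s.
Height: y = v_y0 t − ½ g t² = 46.59 × 2.317 − 4.900 × 2.317² = 108.0 − 26.31 = 81.65 m.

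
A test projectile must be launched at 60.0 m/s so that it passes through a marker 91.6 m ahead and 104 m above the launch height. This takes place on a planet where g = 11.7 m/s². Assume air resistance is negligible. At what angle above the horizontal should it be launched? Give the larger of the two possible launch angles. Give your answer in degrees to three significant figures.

Trajectory: y = x tanθ − g x² (1 + tan²θ)/(2v₀²). With x = 91.6, y = 104, v₀ = 60.0, g = 11.7:
13.63 tan²θ − 91.6 tanθ + (117.6) = 0.
tanθ = [91.6 ± √(91.6² − 4 × 13.63 × (117.6))] / (2 × 13.63) = (91.6 ± 44.44) / 27.27, giving tanθ = 1.729 or 4.989.
θ = 59.96° or 78.67°; the larger is 78.67°.

78.7°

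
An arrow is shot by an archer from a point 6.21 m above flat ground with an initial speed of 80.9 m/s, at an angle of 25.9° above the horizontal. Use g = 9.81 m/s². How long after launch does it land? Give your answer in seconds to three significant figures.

7.38 s

vₓ = 80.90 cos 25.9° = 72.77 m/s; v_y0 = 80.90 sin 25.9° = 35.34 m/s.
The projectile lands when y = 6.21 + (35.34) t − ½·9.81·t² = 0. Positive root: t = (35.34 + √(35.34² + 2·9.81·6.21)) / 9.81 = (35.34 + 37.02) / 9.81 = 7.376 s.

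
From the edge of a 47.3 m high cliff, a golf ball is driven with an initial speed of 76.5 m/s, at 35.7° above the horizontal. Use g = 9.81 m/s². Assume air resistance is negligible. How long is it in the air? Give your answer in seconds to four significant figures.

Components: vₓ = 76.50 cos 35.7° = 62.12 m/s, v_y0 = 76.50 sin 35.7° = 44.64 m/s.
Vertical motion (up positive, ground at y = 0): 4.905 t² − (44.64) t − 47.3 = 0, so t = (44.64 + √(44.64² + 2·9.81·47.3)) / 9.81 = (44.64 + 54.04) / 9.81 = 10.06 s.

10.06 s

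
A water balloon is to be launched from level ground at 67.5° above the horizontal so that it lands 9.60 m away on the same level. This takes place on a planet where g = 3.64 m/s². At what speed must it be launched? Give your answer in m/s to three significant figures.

7.03 m/s

Level-ground range: R = v₀² sin(2θ)/g, so v₀ = √(gR / sin 2θ).
v₀ = √(3.64 × 9.60 / sin 135.0°) = √(34.94 / 0.7071) = √49.418 = 7.030 m/s.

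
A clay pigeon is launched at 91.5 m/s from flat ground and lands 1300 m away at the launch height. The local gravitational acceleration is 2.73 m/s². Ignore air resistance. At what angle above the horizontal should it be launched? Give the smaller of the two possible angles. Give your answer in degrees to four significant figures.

12.54°

From R = (v₀²/g) sin 2θ: sin 2θ = 2.73 × 1300 / 8372.2 = 0.4239.
2θ = 25.08° or 180° − 25.08° = 154.9°, so θ = 12.54° or 77.46°.
The smaller angle is 12.54°.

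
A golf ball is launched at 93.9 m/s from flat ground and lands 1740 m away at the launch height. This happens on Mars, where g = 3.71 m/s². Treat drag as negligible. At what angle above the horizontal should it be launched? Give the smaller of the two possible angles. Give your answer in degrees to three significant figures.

From R = (v₀²/g) sin 2θ: sin 2θ = 3.71 × 1740 / 8817.2 = 0.7321.
2θ = 47.07° or 180° − 47.07° = 132.9°, so θ = 23.53° or 66.47°.
The smaller angle is 23.53°.

23.5°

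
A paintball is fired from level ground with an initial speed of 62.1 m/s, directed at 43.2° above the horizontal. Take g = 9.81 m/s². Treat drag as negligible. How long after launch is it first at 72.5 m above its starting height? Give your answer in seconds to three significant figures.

vₓ = 62.10 cos 43.2° = 45.27 m/s; v_y0 = 62.10 sin 43.2° = 42.51 m/s.
Height y(t) = 42.51 t − 4.905 t² = 72.5 gives 4.905 t² − 42.51 t + 72.5 = 0.
t = [42.51 ± √(42.51² − 2·9.81·72.5)] / 9.81 = (42.51 ± 19.61) / 9.81, so t = 2.334 s or t = 6.333 s.
The first (ascending) time is 2.334 s.

2.33 s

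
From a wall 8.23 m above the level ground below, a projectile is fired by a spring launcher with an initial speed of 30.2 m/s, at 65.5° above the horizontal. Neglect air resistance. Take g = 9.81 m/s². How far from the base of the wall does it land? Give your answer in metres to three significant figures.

Resolve: vₓ = 30.20 cos 65.5° = 12.52 m/s and v_y0 = 30.20 sin 65.5° = 27.48 m/s.
With up positive and y = 0 at the ground: y(t) = 8.23 + (27.48) t − 4.905 t². Setting y = 0 and taking the positive root: t = [27.48 + √(27.48² + 2·9.81·8.23)] / 9.81 = (27.48 + 30.28) / 9.81 = 5.888 s.
Horizontal distance: R = vₓ t = 12.52 × 5.888 = 73.73 m.

73.7 m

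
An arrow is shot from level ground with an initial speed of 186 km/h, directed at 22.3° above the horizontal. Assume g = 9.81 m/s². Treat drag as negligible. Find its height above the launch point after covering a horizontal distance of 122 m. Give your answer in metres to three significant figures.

Convert: 186 km/h = 186/3.6 = 51.67 m/s.
Components: vₓ = 51.67 cos 22.3° = 47.80 m/s, v_y0 = 51.67 sin 22.3° = 19.61 m/s.
Time to reach x = 122 m: t = x/vₓ = 122/47.80 = 2.552 s.
Height: y = v_y0 t − ½ g t² = 19.61 × 2.552 − 4.905 × 2.552² = 50.04 − 31.95 = 18.09 m.

18.1 m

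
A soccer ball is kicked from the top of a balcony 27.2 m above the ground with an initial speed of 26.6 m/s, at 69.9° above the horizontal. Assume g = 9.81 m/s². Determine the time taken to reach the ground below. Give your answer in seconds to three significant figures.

Horizontal component vₓ = 26.60 cos 69.9° = 9.141 m/s; vertical v_y0 = 26.60 sin 69.9° = 24.98 m/s.
With up positive and y = 0 at the ground: y(t) = 27.2 + (24.98) t − 4.905 t². Setting y = 0 and taking the positive root: t = [24.98 + √(24.98² + 2·9.81·27.2)] / 9.81 = (24.98 + 34.02) / 9.81 = 6.015 s.

6.01 s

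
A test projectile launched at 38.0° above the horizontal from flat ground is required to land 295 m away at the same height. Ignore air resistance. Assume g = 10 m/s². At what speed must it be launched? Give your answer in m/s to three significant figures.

On level ground R = v₀² sin 2θ / g ⇒ v₀ = √(gR / sin 2θ).
v₀ = √(10.0 × 295 / sin 76.00°) = √(2950 / 0.9703) = √3040.3 = 55.14 m/s.

55.1 m/s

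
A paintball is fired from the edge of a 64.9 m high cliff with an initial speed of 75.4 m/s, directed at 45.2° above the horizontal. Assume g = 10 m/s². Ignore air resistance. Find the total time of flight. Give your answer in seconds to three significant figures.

11.8 s

Components: vₓ = 75.40 cos 45.2° = 53.13 m/s, v_y0 = 75.40 sin 45.2° = 53.50 m/s.
The projectile lands when y = 64.9 + (53.50) t − ½·10.0·t² = 0. Positive root: t = (53.50 + √(53.50² + 2·10.0·64.9)) / 10.0 = (53.50 + 64.50) / 10.0 = 11.80 s.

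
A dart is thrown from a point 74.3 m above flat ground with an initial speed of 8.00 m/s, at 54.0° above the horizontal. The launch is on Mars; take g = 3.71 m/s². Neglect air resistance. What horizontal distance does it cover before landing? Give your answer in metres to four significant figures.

39.07 m

vₓ = 8.000 cos 54.0° = 4.702 m/s; v_y0 = 8.000 sin 54.0° = 6.472 m/s.
Vertical motion (up positive, ground at y = 0): 1.855 t² − (6.472) t − 74.3 = 0, so t = (6.472 + √(6.472² + 2·3.71·74.3)) / 3.71 = (6.472 + 24.36) / 3.71 = 8.309 s.
Horizontal distance: R = vₓ t = 4.702 × 8.309 = 39.07 m.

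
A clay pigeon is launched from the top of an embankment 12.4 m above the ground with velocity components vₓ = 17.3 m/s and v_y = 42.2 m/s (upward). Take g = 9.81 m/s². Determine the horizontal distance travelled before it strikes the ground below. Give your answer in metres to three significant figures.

The projectile lands when y = 12.4 + (42.20) t − ½·9.81·t² = 0. Positive root: t = (42.20 + √(42.20² + 2·9.81·12.4)) / 9.81 = (42.20 + 44.99) / 9.81 = 8.888 s.
Horizontal distance: R = vₓ t = 17.30 × 8.888 = 153.8 m.

154 m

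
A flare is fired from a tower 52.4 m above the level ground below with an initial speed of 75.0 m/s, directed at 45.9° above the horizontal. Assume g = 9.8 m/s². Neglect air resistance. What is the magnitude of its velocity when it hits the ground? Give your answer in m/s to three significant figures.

81.6 m/s

Resolve: vₓ = 75.00 cos 45.9° = 52.19 m/s and v_y0 = 75.00 sin 45.9° = 53.86 m/s.
With up positive and y = 0 at the ground: y(t) = 52.4 + (53.86) t − 4.900 t². Setting y = 0 and taking the positive root: t = [53.86 + √(53.86² + 2·9.80·52.4)] / 9.80 = (53.86 + 62.67) / 9.80 = 11.89 s.
Vertical velocity at impact: v_y = v_y0 − g t = 53.86 − 9.80 × 11.89 = −62.67 m/s.
Speed: |v| = √(vₓ² + v_y²) = √(52.19² + 62.67²) = 81.56 m/s.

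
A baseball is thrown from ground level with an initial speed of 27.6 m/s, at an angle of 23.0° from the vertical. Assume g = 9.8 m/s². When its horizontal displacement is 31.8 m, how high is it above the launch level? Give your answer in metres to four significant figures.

32.31 m

Horizontal component vₓ = 27.60 sin 23.0° = 10.78 m/s; vertical v_y0 = 27.60 cos 23.0° = 25.41 m/s.
Time to reach x = 31.8 m: t = x/vₓ = 31.8/10.78 = 2.949 s.
Height: y = v_y0 t − ½ g t² = 25.41 × 2.949 − 4.900 × 2.949² = 74.92 − 42.61 = 32.31 m.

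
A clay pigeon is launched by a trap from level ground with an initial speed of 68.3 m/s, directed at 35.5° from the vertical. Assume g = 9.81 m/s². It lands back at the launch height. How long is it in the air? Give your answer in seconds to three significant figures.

11.3 s

vₓ = 68.30 sin 35.5° = 39.66 m/s; v_y0 = 68.30 cos 35.5° = 55.60 m/s.
Time of flight on level ground: T = 2 v_y0 / g = 2 × 55.60 / 9.81 = 11.34 s.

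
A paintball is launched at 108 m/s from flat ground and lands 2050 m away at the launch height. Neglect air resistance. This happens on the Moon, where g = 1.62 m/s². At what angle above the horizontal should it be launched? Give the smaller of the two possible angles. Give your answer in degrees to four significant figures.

R = v₀² sin 2θ / g gives sin 2θ = gR/v₀² = 1.62·2050/108² = 0.2847.
2θ = 16.54° or 180° − 16.54° = 163.5°, so θ = 8.271° or 81.73°.
The smaller angle is 8.271°.

8.271°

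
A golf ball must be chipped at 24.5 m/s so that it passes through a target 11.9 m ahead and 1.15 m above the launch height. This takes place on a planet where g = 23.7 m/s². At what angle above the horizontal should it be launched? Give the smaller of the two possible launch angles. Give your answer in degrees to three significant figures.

19.9°

Trajectory: y = x tanθ − g x² (1 + tan²θ)/(2v₀²). With x = 11.9, y = 1.15, v₀ = 24.5, g = 23.7:
2.796 tan²θ − 11.9 tanθ + (3.946) = 0.
tanθ = [11.9 ± √(11.9² − 4 × 2.796 × (3.946))] / (2 × 2.796) = (11.9 ± 9.874) / 5.591, giving tanθ = 0.3624 or 3.894.
θ = 19.92° or 75.60°; the smaller is 19.92°.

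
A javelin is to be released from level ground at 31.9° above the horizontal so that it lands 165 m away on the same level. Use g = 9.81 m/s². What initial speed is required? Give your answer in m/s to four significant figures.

42.47 m/s

On level ground R = v₀² sin 2θ / g ⇒ v₀ = √(gR / sin 2θ).
v₀ = √(9.81 × 165 / sin 63.80°) = √(1619 / 0.8973) = √1804.0 = 42.47 m/s.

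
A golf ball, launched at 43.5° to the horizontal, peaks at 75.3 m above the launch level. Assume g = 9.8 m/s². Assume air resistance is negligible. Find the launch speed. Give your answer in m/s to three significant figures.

At the peak v_y = 0, so v_y0 = √(2gH) = √(2 × 9.80 × 75.3) = 38.42 m/s.
v_y0 = v₀ sin θ ⇒ v₀ = 38.42 / sin 43.5° = 55.81 m/s.

55.8 m/s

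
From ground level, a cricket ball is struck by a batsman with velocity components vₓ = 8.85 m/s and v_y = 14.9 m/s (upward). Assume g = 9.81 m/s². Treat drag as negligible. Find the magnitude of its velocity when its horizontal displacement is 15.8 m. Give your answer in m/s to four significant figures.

9.228 m/s

Time to reach x = 15.8 m: t = x/vₓ = 15.8/8.850 = 1.785 s.
Vertical velocity there: v_y = v_y0 − g t = 14.90 − 9.81 × 1.785 = −2.614 m/s.
Speed: √(vₓ² + v_y²) = √(8.850² + 2.614²) = 9.228 m/s.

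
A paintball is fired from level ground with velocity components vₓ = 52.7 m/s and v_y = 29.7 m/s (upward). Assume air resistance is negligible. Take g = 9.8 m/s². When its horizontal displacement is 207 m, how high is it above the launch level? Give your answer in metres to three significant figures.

At x = 207 m, t = x/vₓ = 207/52.70 = 3.928 s.
Height: y = v_y0 t − ½ g t² = 29.70 × 3.928 − 4.900 × 3.928² = 116.7 − 75.60 = 41.06 m.

41.1 m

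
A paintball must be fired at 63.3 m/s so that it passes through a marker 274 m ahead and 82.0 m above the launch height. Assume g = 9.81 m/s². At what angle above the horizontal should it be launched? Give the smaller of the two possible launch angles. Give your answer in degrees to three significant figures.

Trajectory: y = x tanθ − g x² (1 + tan²θ)/(2v₀²). With x = 274, y = 82.0, v₀ = 63.3, g = 9.81:
91.90 tan²θ − 274 tanθ + (173.9) = 0.
tanθ = [274 ± √(274² − 4 × 91.90 × (173.9))] / (2 × 91.90) = (274 ± 105.6) / 183.8, giving tanθ = 0.9163 or 2.065.
θ = 42.50° or 64.16°; the smaller is 42.50°.

42.5°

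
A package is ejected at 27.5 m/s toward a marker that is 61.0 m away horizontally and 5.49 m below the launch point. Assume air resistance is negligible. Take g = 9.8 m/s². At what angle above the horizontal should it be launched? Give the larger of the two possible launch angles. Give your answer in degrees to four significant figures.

Trajectory: y = x tanθ − g x² (1 + tan²θ)/(2v₀²). With x = 61.0, y = −5.49, v₀ = 27.5, g = 9.80:
24.11 tan²θ − 61.0 tanθ + (18.62) = 0.
tanθ = [61.0 ± √(61.0² − 4 × 24.11 × (18.62))] / (2 × 24.11) = (61.0 ± 43.88) / 48.22, giving tanθ = 0.3551 or 2.175.
θ = 19.55° or 65.31°; the larger is 65.31°.

65.31°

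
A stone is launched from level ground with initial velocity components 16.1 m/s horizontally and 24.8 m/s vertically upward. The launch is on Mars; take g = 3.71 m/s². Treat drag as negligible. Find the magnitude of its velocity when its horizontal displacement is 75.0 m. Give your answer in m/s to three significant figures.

17.8 m/s

At x = 75.0 m, t = x/vₓ = 75.0/16.10 = 4.658 s.
Vertical velocity there: v_y = v_y0 − g t = 24.80 − 3.71 × 4.658 = 7.517 m/s.
Speed: √(vₓ² + v_y²) = √(16.10² + 7.517²) = 17.77 m/s.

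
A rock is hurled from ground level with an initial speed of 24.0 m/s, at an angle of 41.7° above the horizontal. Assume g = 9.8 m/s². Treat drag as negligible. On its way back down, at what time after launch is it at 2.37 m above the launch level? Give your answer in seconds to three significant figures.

Horizontal component vₓ = 24.00 cos 41.7° = 17.92 m/s; vertical v_y0 = 24.00 sin 41.7° = 15.97 m/s.
Require v_y0 t − ½ g t² = 2.37, i.e. 4.900 t² − 15.97 t + 2.37 = 0.
t = [15.97 ± √(15.97² − 2·9.80·2.37)] / 9.80 = (15.97 ± 14.44) / 9.80, so t = 0.1559 s or t = 3.102 s.
The descending-branch root is 3.102 s.

3.10 s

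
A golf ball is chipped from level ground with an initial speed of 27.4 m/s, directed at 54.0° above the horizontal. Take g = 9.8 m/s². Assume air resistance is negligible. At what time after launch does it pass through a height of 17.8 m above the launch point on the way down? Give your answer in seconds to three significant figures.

Components: vₓ = 27.40 cos 54.0° = 16.11 m/s, v_y0 = 27.40 sin 54.0° = 22.17 m/s.
Set y = v_y0 t − ½ g t² = 17.8: 4.900 t² − 22.17 t + 17.8 = 0.
Quadratic formula: t = (22.17 ± √142.50) / 9.80 = (22.17 ± 11.94) / 9.80 → t = 1.044 s or 3.480 s.
The descending-branch root is 3.480 s.

3.48 s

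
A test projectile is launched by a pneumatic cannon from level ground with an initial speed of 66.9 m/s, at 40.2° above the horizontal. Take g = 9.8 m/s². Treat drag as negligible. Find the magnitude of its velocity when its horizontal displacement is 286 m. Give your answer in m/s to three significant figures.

Components: vₓ = 66.90 cos 40.2° = 51.10 m/s, v_y0 = 66.90 sin 40.2° = 43.18 m/s.
x = vₓ t ⇒ t = 286/51.10 = 5.597 s.
Vertical velocity there: v_y = v_y0 − g t = 43.18 − 9.80 × 5.597 = −11.67 m/s.
Speed: √(vₓ² + v_y²) = √(51.10² + 11.67²) = 52.41 m/s.

52.4 m/s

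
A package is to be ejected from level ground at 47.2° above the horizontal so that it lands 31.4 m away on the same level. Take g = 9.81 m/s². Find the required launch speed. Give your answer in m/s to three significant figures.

Level-ground range: R = v₀² sin(2θ)/g, so v₀ = √(gR / sin 2θ).
v₀ = √(9.81 × 31.4 / sin 94.40°) = √(308.0 / 0.9971) = √308.94 = 17.58 m/s.

17.6 m/s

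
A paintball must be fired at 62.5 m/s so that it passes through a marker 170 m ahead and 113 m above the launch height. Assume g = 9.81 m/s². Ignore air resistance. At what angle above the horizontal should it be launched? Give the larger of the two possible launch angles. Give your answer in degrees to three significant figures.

74.1°

Trajectory: y = x tanθ − g x² (1 + tan²θ)/(2v₀²). With x = 170, y = 113, v₀ = 62.5, g = 9.81:
36.29 tan²θ − 170 tanθ + (149.3) = 0.
tanθ = [170 ± √(170² − 4 × 36.29 × (149.3))] / (2 × 36.29) = (170 ± 85.03) / 72.58, giving tanθ = 1.171 or 3.514.
θ = 49.50° or 74.11°; the larger is 74.11°.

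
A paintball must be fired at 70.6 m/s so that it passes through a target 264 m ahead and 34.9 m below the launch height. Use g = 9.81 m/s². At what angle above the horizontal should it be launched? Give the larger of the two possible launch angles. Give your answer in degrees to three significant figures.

Trajectory: y = x tanθ − g x² (1 + tan²θ)/(2v₀²). With x = 264, y = −34.9, v₀ = 70.6, g = 9.81:
68.59 tan²θ − 264 tanθ + (33.69) = 0.
tanθ = [264 ± √(264² − 4 × 68.59 × (33.69))] / (2 × 68.59) = (264 ± 245.9) / 137.2, giving tanθ = 0.1321 or 3.717.
θ = 7.527° or 74.94°; the larger is 74.94°.

74.9°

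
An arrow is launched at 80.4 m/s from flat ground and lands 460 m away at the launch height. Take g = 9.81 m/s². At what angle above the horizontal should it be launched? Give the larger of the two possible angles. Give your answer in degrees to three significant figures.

67.9°

Level-ground range R = v₀² sin(2θ)/g ⇒ sin(2θ) = gR/v₀² = 9.81 × 460 / 80.4² = 0.6981.
2θ = 44.27° or 180° − 44.27° = 135.7°, so θ = 22.14° or 67.86°.
The larger angle is 67.86°.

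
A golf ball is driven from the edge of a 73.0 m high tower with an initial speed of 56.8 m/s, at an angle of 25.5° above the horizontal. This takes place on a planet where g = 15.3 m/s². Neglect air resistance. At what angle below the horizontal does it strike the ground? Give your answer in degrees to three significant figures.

Resolve: vₓ = 56.80 cos 25.5° = 51.27 m/s and v_y0 = 56.80 sin 25.5° = 24.45 m/s.
Vertical motion (up positive, ground at y = 0): 7.650 t² − (24.45) t − 73.0 = 0, so t = (24.45 + √(24.45² + 2·15.3·73.0)) / 15.3 = (24.45 + 53.21) / 15.3 = 5.076 s.
At impact: v_y = v_y0 − g t = −53.21 m/s; vₓ = 51.27 m/s.
Angle below horizontal: arctan(|v_y|/vₓ) = arctan(53.21/51.27) = 46.07°.

46.1°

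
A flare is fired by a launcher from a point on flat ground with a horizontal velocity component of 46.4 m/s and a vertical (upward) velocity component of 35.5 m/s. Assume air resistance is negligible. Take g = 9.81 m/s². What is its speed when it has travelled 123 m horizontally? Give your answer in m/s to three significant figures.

Time to reach x = 123 m: t = x/vₓ = 123/46.40 = 2.651 s.
Vertical velocity there: v_y = v_y0 − g t = 35.50 − 9.81 × 2.651 = 9.495 m/s.
Speed: √(vₓ² + v_y²) = √(46.40² + 9.495²) = 47.36 m/s.

47.4 m/s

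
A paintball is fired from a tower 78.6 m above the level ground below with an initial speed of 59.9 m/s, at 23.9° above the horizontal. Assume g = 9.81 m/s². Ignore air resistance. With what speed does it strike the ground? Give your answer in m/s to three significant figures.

71.6 m/s

vₓ = 59.90 cos 23.9° = 54.76 m/s; v_y0 = 59.90 sin 23.9° = 24.27 m/s.
With up positive and y = 0 at the ground: y(t) = 78.6 + (24.27) t − 4.905 t². Setting y = 0 and taking the positive root: t = [24.27 + √(24.27² + 2·9.81·78.6)] / 9.81 = (24.27 + 46.16) / 9.81 = 7.180 s.
Vertical velocity at impact: v_y = v_y0 − g t = 24.27 − 9.81 × 7.180 = −46.16 m/s.
Speed: |v| = √(vₓ² + v_y²) = √(54.76² + 46.16²) = 71.63 m/s.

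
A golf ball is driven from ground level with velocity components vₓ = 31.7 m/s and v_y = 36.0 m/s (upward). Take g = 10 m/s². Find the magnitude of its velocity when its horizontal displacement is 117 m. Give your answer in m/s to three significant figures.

At x = 117 m, t = x/vₓ = 117/31.70 = 3.691 s.
Vertical velocity there: v_y = v_y0 − g t = 36.00 − 10.0 × 3.691 = −0.9085 m/s.
Speed: √(vₓ² + v_y²) = √(31.70² + 0.9085²) = 31.71 m/s.

31.7 m/s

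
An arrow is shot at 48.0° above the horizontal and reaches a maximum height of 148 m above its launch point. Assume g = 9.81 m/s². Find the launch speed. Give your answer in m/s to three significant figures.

At the peak v_y = 0, so v_y0 = √(2gH) = √(2 × 9.81 × 148) = 53.89 m/s.
v_y0 = v₀ sin θ ⇒ v₀ = 53.89 / sin 48.0° = 72.51 m/s.

72.5 m/s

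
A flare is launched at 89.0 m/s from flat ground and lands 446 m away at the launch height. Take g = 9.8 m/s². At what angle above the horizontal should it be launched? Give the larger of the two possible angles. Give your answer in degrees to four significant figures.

73.25°

Level-ground range R = v₀² sin(2θ)/g ⇒ sin(2θ) = gR/v₀² = 9.80 × 446 / 89.0² = 0.5518.
2θ = 33.49° or 180° − 33.49° = 146.5°, so θ = 16.75° or 73.25°.
The larger angle is 73.25°.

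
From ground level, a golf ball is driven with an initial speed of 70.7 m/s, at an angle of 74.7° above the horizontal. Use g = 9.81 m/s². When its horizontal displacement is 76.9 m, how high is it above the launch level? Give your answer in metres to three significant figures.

Resolve: vₓ = 70.70 cos 74.7° = 18.66 m/s and v_y0 = 70.70 sin 74.7° = 68.19 m/s.
At x = 76.9 m, t = x/vₓ = 76.9/18.66 = 4.122 s.
Height: y = v_y0 t − ½ g t² = 68.19 × 4.122 − 4.905 × 4.122² = 281.1 − 83.34 = 197.8 m.

198 m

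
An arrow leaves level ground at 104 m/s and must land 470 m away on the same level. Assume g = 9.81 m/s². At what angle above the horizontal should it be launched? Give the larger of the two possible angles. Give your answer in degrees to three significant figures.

Level-ground range R = v₀² sin(2θ)/g ⇒ sin(2θ) = gR/v₀² = 9.81 × 470 / 104² = 0.4263.
2θ = 25.23° or 180° − 25.23° = 154.8°, so θ = 12.62° or 77.38°.
The larger angle is 77.38°.

77.4°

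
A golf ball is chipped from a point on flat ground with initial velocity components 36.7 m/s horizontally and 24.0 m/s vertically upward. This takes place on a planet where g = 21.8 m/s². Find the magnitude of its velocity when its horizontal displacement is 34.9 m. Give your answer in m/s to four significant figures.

36.85 m/s

At x = 34.9 m, t = x/vₓ = 34.9/36.70 = 0.9510 s.
Vertical velocity there: v_y = v_y0 − g t = 24.00 − 21.8 × 0.9510 = 3.269 m/s.
Speed: √(vₓ² + v_y²) = √(36.70² + 3.269²) = 36.85 m/s.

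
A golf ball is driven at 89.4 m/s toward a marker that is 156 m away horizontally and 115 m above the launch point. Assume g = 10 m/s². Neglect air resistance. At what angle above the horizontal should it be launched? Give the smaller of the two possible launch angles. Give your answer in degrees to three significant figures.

Trajectory: y = x tanθ − g x² (1 + tan²θ)/(2v₀²). With x = 156, y = 115, v₀ = 89.4, g = 10.0:
15.22 tan²θ − 156 tanθ + (130.2) = 0.
tanθ = [156 ± √(156² − 4 × 15.22 × (130.2))] / (2 × 15.22) = (156 ± 128.1) / 30.45, giving tanθ = 0.9168 or 9.330.
θ = 42.51° or 83.88°; the smaller is 42.51°.

42.5°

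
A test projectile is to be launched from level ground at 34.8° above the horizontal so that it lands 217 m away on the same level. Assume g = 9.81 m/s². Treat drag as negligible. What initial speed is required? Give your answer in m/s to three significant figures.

47.7 m/s

On level ground R = v₀² sin 2θ / g ⇒ v₀ = √(gR / sin 2θ).
v₀ = √(9.81 × 217 / sin 69.60°) = √(2129 / 0.9373) = √2271.2 = 47.66 m/s.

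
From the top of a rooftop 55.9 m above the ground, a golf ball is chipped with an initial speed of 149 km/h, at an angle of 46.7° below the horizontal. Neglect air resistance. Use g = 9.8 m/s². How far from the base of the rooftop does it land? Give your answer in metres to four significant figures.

Convert: 149 km/h = 149/3.6 = 41.39 m/s.
Components: vₓ = 41.39 cos 46.7° = 28.39 m/s, v_y0 = −30.12 m/s (downward).
The projectile lands when y = 55.9 + (−30.12) t − ½·9.80·t² = 0. Positive root: t = (−30.12 + √(30.12² + 2·9.80·55.9)) / 9.80 = (−30.12 + 44.75) / 9.80 = 1.493 s.
Horizontal distance: R = vₓ t = 28.39 × 1.493 = 42.38 m.

42.38 m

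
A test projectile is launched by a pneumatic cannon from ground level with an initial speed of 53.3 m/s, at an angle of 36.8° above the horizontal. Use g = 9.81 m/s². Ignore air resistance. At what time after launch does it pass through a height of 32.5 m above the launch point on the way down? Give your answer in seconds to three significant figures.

Resolve: vₓ = 53.30 cos 36.8° = 42.68 m/s and v_y0 = 53.30 sin 36.8° = 31.93 m/s.
Set y = v_y0 t − ½ g t² = 32.5: 4.905 t² − 31.93 t + 32.5 = 0.
Quadratic formula: t = (31.93 ± √381.74) / 9.81 = (31.93 ± 19.54) / 9.81 → t = 1.263 s or 5.246 s.
The descending-branch root is 5.246 s.

5.25 s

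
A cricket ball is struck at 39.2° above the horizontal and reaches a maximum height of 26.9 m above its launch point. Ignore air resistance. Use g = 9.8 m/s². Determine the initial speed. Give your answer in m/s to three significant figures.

36.3 m/s

At the peak v_y = 0, so v_y0 = √(2gH) = √(2 × 9.80 × 26.9) = 22.96 m/s.
v_y0 = v₀ sin θ ⇒ v₀ = 22.96 / sin 39.2° = 36.33 m/s.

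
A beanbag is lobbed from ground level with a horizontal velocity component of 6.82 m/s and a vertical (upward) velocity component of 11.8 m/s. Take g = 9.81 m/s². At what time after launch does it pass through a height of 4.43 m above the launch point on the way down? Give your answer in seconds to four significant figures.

1.940 s

Require v_y0 t − ½ g t² = 4.43, i.e. 4.905 t² − 11.80 t + 4.43 = 0.
Quadratic formula: t = (11.80 ± √52.323) / 9.81 = (11.80 ± 7.233) / 9.81 → t = 0.4655 s or 1.940 s.
The descending-branch root is 1.940 s.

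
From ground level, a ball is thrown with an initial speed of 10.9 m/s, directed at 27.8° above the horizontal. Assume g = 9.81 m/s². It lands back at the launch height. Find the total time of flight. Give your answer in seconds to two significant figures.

1.0 s

Components: vₓ = 10.90 cos 27.8° = 9.642 m/s, v_y0 = 10.90 sin 27.8° = 5.084 m/s.
Landing at launch height ⇒ T = 2 v_y0 / g = 2 × 5.084 / 9.81 = 1.036 s.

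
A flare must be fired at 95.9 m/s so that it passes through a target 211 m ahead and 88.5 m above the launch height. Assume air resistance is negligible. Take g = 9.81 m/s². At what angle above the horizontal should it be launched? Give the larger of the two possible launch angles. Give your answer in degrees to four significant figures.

Trajectory: y = x tanθ − g x² (1 + tan²θ)/(2v₀²). With x = 211, y = 88.5, v₀ = 95.9, g = 9.81:
23.74 tan²θ − 211 tanθ + (112.2) = 0.
tanθ = [211 ± √(211² − 4 × 23.74 × (112.2))] / (2 × 23.74) = (211 ± 184.0) / 47.49, giving tanθ = 0.5683 or 8.318.
θ = 29.61° or 83.14°; the larger is 83.14°.

83.14°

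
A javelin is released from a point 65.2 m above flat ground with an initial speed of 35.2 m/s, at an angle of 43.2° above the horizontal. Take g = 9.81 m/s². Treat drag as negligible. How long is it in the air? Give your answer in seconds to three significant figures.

Horizontal component vₓ = 35.20 cos 43.2° = 25.66 m/s; vertical v_y0 = 35.20 sin 43.2° = 24.10 m/s.
With up positive and y = 0 at the ground: y(t) = 65.2 + (24.10) t − 4.905 t². Setting y = 0 and taking the positive root: t = [24.10 + √(24.10² + 2·9.81·65.2)] / 9.81 = (24.10 + 43.13) / 9.81 = 6.852 s.

6.85 s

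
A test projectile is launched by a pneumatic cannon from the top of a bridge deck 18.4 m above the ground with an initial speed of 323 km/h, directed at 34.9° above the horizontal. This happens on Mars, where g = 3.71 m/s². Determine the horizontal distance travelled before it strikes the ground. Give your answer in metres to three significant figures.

2060 m

Convert: 323 km/h = 323/3.6 = 89.72 m/s.
vₓ = 89.72 cos 34.9° = 73.59 m/s; v_y0 = 89.72 sin 34.9° = 51.33 m/s.
Vertical motion (up positive, ground at y = 0): 1.855 t² − (51.33) t − 18.4 = 0, so t = (51.33 + √(51.33² + 2·3.71·18.4)) / 3.71 = (51.33 + 52.65) / 3.71 = 28.03 s.
Horizontal distance: R = vₓ t = 73.59 × 28.03 = 2062 m.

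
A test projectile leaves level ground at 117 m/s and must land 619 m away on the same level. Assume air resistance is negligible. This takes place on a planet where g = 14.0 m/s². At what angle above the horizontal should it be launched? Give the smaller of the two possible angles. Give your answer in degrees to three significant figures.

19.6°

Level-ground range R = v₀² sin(2θ)/g ⇒ sin(2θ) = gR/v₀² = 14.0 × 619 / 117² = 0.6331.
2θ = 39.28° or 180° − 39.28° = 140.7°, so θ = 19.64° or 70.36°.
The smaller angle is 19.64°.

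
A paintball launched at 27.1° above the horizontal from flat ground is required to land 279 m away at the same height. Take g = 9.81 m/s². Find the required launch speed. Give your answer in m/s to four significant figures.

58.09 m/s

From R = (v₀² / g) sin 2θ: v₀ = √(gR / sin 2θ).
v₀ = √(9.81 × 279 / sin 54.20°) = √(2737 / 0.8111) = √3374.6 = 58.09 m/s.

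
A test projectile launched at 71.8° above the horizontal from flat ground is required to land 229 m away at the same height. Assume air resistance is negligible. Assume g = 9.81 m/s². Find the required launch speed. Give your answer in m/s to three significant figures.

Level-ground range: R = v₀² sin(2θ)/g, so v₀ = √(gR / sin 2θ).
v₀ = √(9.81 × 229 / sin 143.6°) = √(2246 / 0.5934) = √3785.7 = 61.53 m/s.

61.5 m/s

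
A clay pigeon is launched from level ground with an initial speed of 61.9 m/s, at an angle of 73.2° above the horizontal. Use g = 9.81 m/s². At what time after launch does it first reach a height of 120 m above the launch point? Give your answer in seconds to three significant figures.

Resolve: vₓ = 61.90 cos 73.2° = 17.89 m/s and v_y0 = 61.90 sin 73.2° = 59.26 m/s.
Set y = v_y0 t − ½ g t² = 120: 4.905 t² − 59.26 t + 120 = 0.
t = [59.26 ± √(59.26² − 2·9.81·120)] / 9.81 = (59.26 ± 34.02) / 9.81, so t = 2.573 s or t = 9.508 s.
The first (ascending) time is 2.573 s.

2.57 s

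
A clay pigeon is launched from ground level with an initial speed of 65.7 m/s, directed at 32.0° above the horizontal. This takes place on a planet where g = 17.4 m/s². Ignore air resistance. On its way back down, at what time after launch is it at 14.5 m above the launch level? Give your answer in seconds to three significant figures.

Components: vₓ = 65.70 cos 32.0° = 55.72 m/s, v_y0 = 65.70 sin 32.0° = 34.82 m/s.
Set y = v_y0 t − ½ g t² = 14.5: 8.700 t² − 34.82 t + 14.5 = 0.
t = [34.82 ± √(34.82² − 2·17.4·14.5)] / 17.4 = (34.82 ± 26.60) / 17.4, so t = 0.4722 s or t = 3.530 s.
The descending-branch root is 3.530 s.

3.53 s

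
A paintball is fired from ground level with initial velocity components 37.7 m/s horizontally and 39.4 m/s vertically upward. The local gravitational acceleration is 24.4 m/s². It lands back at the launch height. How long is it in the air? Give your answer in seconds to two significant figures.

3.2 s

Landing at launch height ⇒ T = 2 v_y0 / g = 2 × 39.40 / 24.4 = 3.230 s.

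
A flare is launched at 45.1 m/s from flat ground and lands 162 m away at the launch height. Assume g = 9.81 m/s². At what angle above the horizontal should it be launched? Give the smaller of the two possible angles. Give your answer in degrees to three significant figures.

25.7°

R = v₀² sin 2θ / g gives sin 2θ = gR/v₀² = 9.81·162/45.1² = 0.7813.
2θ = 51.38° or 180° − 51.38° = 128.6°, so θ = 25.69° or 64.31°.
The smaller angle is 25.69°.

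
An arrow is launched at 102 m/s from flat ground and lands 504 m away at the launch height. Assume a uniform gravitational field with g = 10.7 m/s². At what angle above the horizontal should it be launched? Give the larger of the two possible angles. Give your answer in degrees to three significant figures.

R = v₀² sin 2θ / g gives sin 2θ = gR/v₀² = 10.7·504/102² = 0.5183.
2θ = 31.22° or 180° − 31.22° = 148.8°, so θ = 15.61° or 74.39°.
The larger angle is 74.39°.

74.4°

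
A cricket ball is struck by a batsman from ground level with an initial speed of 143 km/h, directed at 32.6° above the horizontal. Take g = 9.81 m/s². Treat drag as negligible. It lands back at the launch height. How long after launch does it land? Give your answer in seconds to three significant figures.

Convert: 143 km/h = 143/3.6 = 39.72 m/s.
vₓ = 39.72 cos 32.6° = 33.46 m/s; v_y0 = 39.72 sin 32.6° = 21.40 m/s.
Landing at launch height ⇒ T = 2 v_y0 / g = 2 × 21.40 / 9.81 = 4.363 s.

4.36 s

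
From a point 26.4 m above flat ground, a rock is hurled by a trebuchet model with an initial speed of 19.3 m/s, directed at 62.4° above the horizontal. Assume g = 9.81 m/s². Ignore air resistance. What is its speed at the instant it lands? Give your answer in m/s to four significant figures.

29.84 m/s

vₓ = 19.30 cos 62.4° = 8.942 m/s; v_y0 = 19.30 sin 62.4° = 17.10 m/s.
The projectile lands when y = 26.4 + (17.10) t − ½·9.81·t² = 0. Positive root: t = (17.10 + √(17.10² + 2·9.81·26.4)) / 9.81 = (17.10 + 28.47) / 9.81 = 4.646 s.
Vertical velocity at impact: v_y = v_y0 − g t = 17.10 − 9.81 × 4.646 = −28.47 m/s.
Speed: |v| = √(vₓ² + v_y²) = √(8.942² + 28.47²) = 29.84 m/s.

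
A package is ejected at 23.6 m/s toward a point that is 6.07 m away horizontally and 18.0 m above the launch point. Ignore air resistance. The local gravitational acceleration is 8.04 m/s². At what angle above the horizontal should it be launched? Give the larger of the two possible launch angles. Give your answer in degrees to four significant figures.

Trajectory: y = x tanθ − g x² (1 + tan²θ)/(2v₀²). With x = 6.07, y = 18.0, v₀ = 23.6, g = 8.04:
0.2659 tan²θ − 6.07 tanθ + (18.27) = 0.
tanθ = [6.07 ± √(6.07² − 4 × 0.2659 × (18.27))] / (2 × 0.2659) = (6.07 ± 4.173) / 0.5319, giving tanθ = 3.566 or 19.26.
θ = 74.34° or 87.03°; the larger is 87.03°.

87.03°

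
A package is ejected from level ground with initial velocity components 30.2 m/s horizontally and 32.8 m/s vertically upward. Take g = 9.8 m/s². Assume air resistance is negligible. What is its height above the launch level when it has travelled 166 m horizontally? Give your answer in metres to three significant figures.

At x = 166 m, t = x/vₓ = 166/30.20 = 5.497 s.
Height: y = v_y0 t − ½ g t² = 32.80 × 5.497 − 4.900 × 5.497² = 180.3 − 148.0 = 32.24 m.

32.2 m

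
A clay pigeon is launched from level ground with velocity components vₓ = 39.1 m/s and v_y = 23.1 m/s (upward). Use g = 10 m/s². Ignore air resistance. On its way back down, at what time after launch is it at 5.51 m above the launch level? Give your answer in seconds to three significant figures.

Set y = v_y0 t − ½ g t² = 5.51: 5.000 t² − 23.10 t + 5.51 = 0.
Quadratic formula: t = (23.10 ± √423.41) / 10.0 = (23.10 ± 20.58) / 10.0 → t = 0.2523 s or 4.368 s.
The descending-branch root is 4.368 s.

4.37 s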